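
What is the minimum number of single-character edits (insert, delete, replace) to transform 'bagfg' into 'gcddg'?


Building DP table for s1='bagfg' (len 5) and s2='gcddg' (len 5):
       g  c  d  d  g
    0  1  2  3  4  5
  b 1  1  2  3  4  5
  a 2  2  2  3  4  5
  g 3  2  3  3  4  4
  f 4  3  3  4  4  5
  g 5  4  4  4  5  4
Edit distance = dp[5][5] = 4

4


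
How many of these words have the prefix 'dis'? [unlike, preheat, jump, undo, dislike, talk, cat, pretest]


Checking each word for prefix 'dis':
  'unlike' -> no (count: 0)
  'preheat' -> no (count: 0)
  'jump' -> no (count: 0)
  'undo' -> no (count: 0)
  'dislike' -> YES, starts with 'dis' (count: 1)
  'talk' -> no (count: 1)
  'cat' -> no (count: 1)
  'pretest' -> no (count: 1)
Total with prefix 'dis': 1

1


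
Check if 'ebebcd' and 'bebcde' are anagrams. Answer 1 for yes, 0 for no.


Sort characters of 'ebebcd': 'bbcdee'
Sort characters of 'bebcde': 'bbcdee'
Sorted forms match -> they ARE anagrams
Result: 1

1


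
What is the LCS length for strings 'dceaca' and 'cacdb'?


DP table for LCS of 'dceaca' and 'cacdb':
       c  a  c  d  b
    0  0  0  0  0  0
  d 0  0  0  0  1  1
  c 0  1  1  1  1  1
  e 0  1  1  1  1  1
  a 0  1  2  2  2  2
  c 0  1  2  3  3  3
  a 0  1  2  3  3  3
LCS: 'cac'
LCS length = 3

3


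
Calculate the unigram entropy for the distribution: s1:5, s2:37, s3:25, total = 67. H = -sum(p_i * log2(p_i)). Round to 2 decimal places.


Computing entropy H = -sum(p_i * log2(p_i)):
  s1: p = 5/67 = 0.0746, -p*log2(p) = 0.2794
  s2: p = 37/67 = 0.5522, -p*log2(p) = 0.4731
  s3: p = 25/67 = 0.3731, -p*log2(p) = 0.5307
H = sum of terms = 1.2832
Rounded to 2 decimals: 1.28

1.28


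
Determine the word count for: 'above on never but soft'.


Counting words by splitting on spaces:
  Word 1: 'above'
  Word 2: 'on'
  Word 3: 'never'
  Word 4: 'but'
  Word 5: 'soft'
Total words: 5

5


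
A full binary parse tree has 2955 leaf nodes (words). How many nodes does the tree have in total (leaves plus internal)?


Leaf nodes (terminals): 2955
Internal nodes = n - 1 = 2955 - 1 = 2954
Total = leaves + internal = 2955 + 2954 = 5909

5909


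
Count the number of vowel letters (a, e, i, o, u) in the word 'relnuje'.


Scanning each character of 'relnuje':
  Position 1: 'r' -> consonant (running count: 0)
  Position 2: 'e' -> vowel (running count: 1)
  Position 3: 'l' -> consonant (running count: 1)
  Position 4: 'n' -> consonant (running count: 1)
  Position 5: 'u' -> vowel (running count: 2)
  Position 6: 'j' -> consonant (running count: 2)
  Position 7: 'e' -> vowel (running count: 3)
Total vowels: 3

3


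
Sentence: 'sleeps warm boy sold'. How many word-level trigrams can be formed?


Word trigrams from [4] words:
  Trigram 1: (sleeps warm boy)
  Trigram 2: (warm boy sold)
Total word trigrams: 4 - 2 = 2

2


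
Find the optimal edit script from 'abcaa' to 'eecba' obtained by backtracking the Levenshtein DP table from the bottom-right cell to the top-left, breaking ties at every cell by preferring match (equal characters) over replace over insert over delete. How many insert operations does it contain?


Edit distance = 3. Backtracking from cell (5, 5) with preference match > replace > insert > delete,
then listing the resulting alignment 'abcaa' -> 'eecba' left to right:
  Step 1: replace a->e
  Step 2: replace b->e
  Step 3: keep 'c'
  Step 4: replace a->b
  Step 5: keep 'a'
Total insertions: 0

0


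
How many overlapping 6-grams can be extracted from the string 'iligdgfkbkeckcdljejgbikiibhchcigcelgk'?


String 'iligdgfkbkeckcdljejgbikiibhchcigcelgk' has length L = 37.
Number of overlapping n-grams = L - n + 1
Substituting: 37 - 6 + 1 = 32

32


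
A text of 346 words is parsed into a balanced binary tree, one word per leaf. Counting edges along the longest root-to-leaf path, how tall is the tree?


In a balanced binary tree with n leaves the deepest leaf is ceil(log2(n)) edges below the root.
log2(346) = 8.4346
ceil(8.4346) = 9
height (edges) = 9

9


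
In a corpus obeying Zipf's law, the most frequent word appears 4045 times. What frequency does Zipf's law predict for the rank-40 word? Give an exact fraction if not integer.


Zipf's law: freq(rank) = f1 / rank
f1 = 4045, rank = 40
freq = 4045 / 40
GCD(4045, 40) = 5
Simplified: 809/8

809/8


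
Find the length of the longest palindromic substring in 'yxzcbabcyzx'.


Scanning 'yxzcbabcyzx' for palindromic substrings.
Substring at positions 3-7: 'cbabc'.
Check: reverse('cbabc') = 'cbabc' -> palindrome confirmed.
Neighbouring characters ('z' / 'y') break symmetry, so it cannot extend further.
No longer palindromic substring exists; longest length = 5

5


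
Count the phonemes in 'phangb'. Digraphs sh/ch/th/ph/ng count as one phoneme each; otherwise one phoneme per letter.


Parsing 'phangb' greedily, digraphs first:
  'ph' -> digraph (1 consonant phoneme) (phonemes so far: 1)
  'a' -> vowel phoneme (phonemes so far: 2)
  'ng' -> digraph (1 consonant phoneme) (phonemes so far: 3)
  'b' -> consonant phoneme (phonemes so far: 4)
Total phonemes: 4

4


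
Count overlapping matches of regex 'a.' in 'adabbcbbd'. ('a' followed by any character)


Pattern: a. means 'a' followed by any character.
Scanning 'adabbcbbd' position-by-position:
  Pos 0: window 'ad' -> MATCH
  Pos 1: window 'da' -> no
  Pos 2: window 'ab' -> MATCH
  Pos 3: window 'bb' -> no
  Pos 4: window 'bc' -> no
  Pos 5: window 'cb' -> no
  Pos 6: window 'bb' -> no
  Pos 7: window 'bd' -> no
  Pos 8: window 'd' -> no
Total matches: 2

2


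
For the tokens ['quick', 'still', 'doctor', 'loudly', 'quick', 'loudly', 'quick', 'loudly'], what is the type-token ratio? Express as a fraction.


Tokens: 8
Unique types: ('doctor', 'loudly', 'quick', 'still') = 4
TTR = 4/8
Simplify: divide both by 4 -> 1/2
TTR = 1/2

1/2


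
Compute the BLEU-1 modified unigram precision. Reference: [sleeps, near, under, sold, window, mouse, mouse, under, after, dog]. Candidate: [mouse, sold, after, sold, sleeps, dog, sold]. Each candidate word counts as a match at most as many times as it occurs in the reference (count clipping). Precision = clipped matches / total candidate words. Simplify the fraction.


Reference word counts: {'after': 1, 'dog': 1, 'mouse': 2, 'near': 1, 'sleeps': 1, 'sold': 1, 'under': 2, 'window': 1}
Checking each candidate word (with clipping):
  'mouse' -> in reference (ref count 2, used 1/2) -> match (matches: 1)
  'sold' -> in reference (ref count 1, used 1/1) -> match (matches: 2)
  'after' -> in reference (ref count 1, used 1/1) -> match (matches: 3)
  'sold' -> ref count 1 already used up (1/1) -> clipped, no match (matches: 3)
  'sleeps' -> in reference (ref count 1, used 1/1) -> match (matches: 4)
  'dog' -> in reference (ref count 1, used 1/1) -> match (matches: 5)
  'sold' -> ref count 1 already used up (1/1) -> clipped, no match (matches: 5)
Clipped matches: 5, Candidate length: 7
Precision = 5/7

5/7


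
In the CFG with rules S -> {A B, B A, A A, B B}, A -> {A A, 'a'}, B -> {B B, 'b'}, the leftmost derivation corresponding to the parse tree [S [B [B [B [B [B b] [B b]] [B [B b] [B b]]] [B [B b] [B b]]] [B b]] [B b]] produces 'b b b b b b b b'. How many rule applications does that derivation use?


Every bracketed nonterminal node [X ...] in the tree is produced by exactly one rule application.
Reading the tree off as a leftmost derivation:
  Step 1: S  =>  B B   (applied S -> B B)
  Step 2: B B  =>  B B B   (applied B -> B B)
  Step 3: B B B  =>  B B B B   (applied B -> B B)
  Step 4: B B B B  =>  B B B B B   (applied B -> B B)
  Step 5: B B B B B  =>  B B B B B B   (applied B -> B B)
  Step 6: B B B B B B  =>  b B B B B B   (applied B -> b)
  Step 7: b B B B B B  =>  b b B B B B   (applied B -> b)
  Step 8: b b B B B B  =>  b b B B B B B   (applied B -> B B)
  Step 9: b b B B B B B  =>  b b b B B B B   (applied B -> b)
  Step 10: b b b B B B B  =>  b b b b B B B   (applied B -> b)
  Step 11: b b b b B B B  =>  b b b b B B B B   (applied B -> B B)
  Step 12: b b b b B B B B  =>  b b b b b B B B   (applied B -> b)
  Step 13: b b b b b B B B  =>  b b b b b b B B   (applied B -> b)
  Step 14: b b b b b b B B  =>  b b b b b b b B   (applied B -> b)
  Step 15: b b b b b b b B  =>  b b b b b b b b   (applied B -> b)
Final yield: b b b b b b b b
Total rewrite steps: 15

15


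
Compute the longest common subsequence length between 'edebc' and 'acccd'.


DP table for LCS of 'edebc' and 'acccd':
       a  c  c  c  d
    0  0  0  0  0  0
  e 0  0  0  0  0  0
  d 0  0  0  0  0  1
  e 0  0  0  0  0  1
  b 0  0  0  0  0  1
  c 0  0  1  1  1  1
LCS: 'd'
LCS length = 1

1


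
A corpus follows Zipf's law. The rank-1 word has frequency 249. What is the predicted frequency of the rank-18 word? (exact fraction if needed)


Zipf's law: freq(rank) = f1 / rank
f1 = 249, rank = 18
freq = 249 / 18
GCD(249, 18) = 3
Simplified: 83/6

83/6


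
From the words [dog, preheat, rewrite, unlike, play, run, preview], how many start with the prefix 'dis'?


Checking each word for prefix 'dis':
  'dog' -> no (count: 0)
  'preheat' -> no (count: 0)
  'rewrite' -> no (count: 0)
  'unlike' -> no (count: 0)
  'play' -> no (count: 0)
  'run' -> no (count: 0)
  'preview' -> no (count: 0)
Total with prefix 'dis': 0

0


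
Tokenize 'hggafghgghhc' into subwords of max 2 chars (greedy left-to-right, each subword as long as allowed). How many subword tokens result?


'hggafghgghhc' has 12 characters.
Chunking with max size 2:
  Chunk 1: 'hg' (positions 0-1)
  Chunk 2: 'ga' (positions 2-3)
  Chunk 3: 'fg' (positions 4-5)
  Chunk 4: 'hg' (positions 6-7)
  Chunk 5: 'gh' (positions 8-9)
  Chunk 6: 'hc' (positions 10-11)
Total chunks: ceil(12 / 2) = 6

6


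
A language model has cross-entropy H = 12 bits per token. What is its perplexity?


Perplexity formula: PP = 2^H
H = 12
PP = 2^12
PP = 2^12 = 4096

4096


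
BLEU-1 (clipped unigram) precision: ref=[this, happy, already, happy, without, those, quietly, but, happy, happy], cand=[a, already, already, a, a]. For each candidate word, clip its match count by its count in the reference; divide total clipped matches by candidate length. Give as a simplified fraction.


Reference word counts: {'already': 1, 'but': 1, 'happy': 4, 'quietly': 1, 'this': 1, 'those': 1, 'without': 1}
Checking each candidate word (with clipping):
  'a' -> not in reference -> no match (matches: 0)
  'already' -> in reference (ref count 1, used 1/1) -> match (matches: 1)
  'already' -> ref count 1 already used up (1/1) -> clipped, no match (matches: 1)
  'a' -> not in reference -> no match (matches: 1)
  'a' -> not in reference -> no match (matches: 1)
Clipped matches: 1, Candidate length: 5
Precision = 1/5

1/5


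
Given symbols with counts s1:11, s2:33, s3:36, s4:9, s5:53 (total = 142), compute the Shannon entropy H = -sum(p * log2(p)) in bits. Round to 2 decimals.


Computing entropy H = -sum(p_i * log2(p_i)):
  s1: p = 11/142 = 0.0775, -p*log2(p) = 0.2859
  s2: p = 33/142 = 0.2324, -p*log2(p) = 0.4893
  s3: p = 36/142 = 0.2535, -p*log2(p) = 0.5019
  s4: p = 9/142 = 0.0634, -p*log2(p) = 0.2522
  s5: p = 53/142 = 0.3732, -p*log2(p) = 0.5307
H = sum of terms = 2.0600
Rounded to 2 decimals: 2.06

2.06


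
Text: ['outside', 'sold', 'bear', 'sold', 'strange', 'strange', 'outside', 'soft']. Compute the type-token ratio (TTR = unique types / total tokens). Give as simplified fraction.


Tokens: 8
Unique types: ('bear', 'outside', 'soft', 'sold', 'strange') = 5
TTR = 5/8
Already in lowest terms.

5/8


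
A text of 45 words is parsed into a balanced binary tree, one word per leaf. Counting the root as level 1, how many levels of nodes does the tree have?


In a balanced binary tree with n leaves the deepest leaf is ceil(log2(n)) edges below the root,
so counting node levels inclusive of root and leaves gives ceil(log2(n)) + 1 levels.
log2(45) = 5.4919
ceil(5.4919) = 6
levels = 6 + 1 = 7

7


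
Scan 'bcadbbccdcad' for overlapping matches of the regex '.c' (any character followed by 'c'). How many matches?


Pattern: .c means any character followed by 'c'.
Scanning 'bcadbbccdcad' position-by-position:
  Pos 0: window 'bc' -> MATCH
  Pos 1: window 'ca' -> no
  Pos 2: window 'ad' -> no
  Pos 3: window 'db' -> no
  Pos 4: window 'bb' -> no
  Pos 5: window 'bc' -> MATCH
  Pos 6: window 'cc' -> MATCH
  Pos 7: window 'cd' -> no
  Pos 8: window 'dc' -> MATCH
  Pos 9: window 'ca' -> no
  Pos 10: window 'ad' -> no
  Pos 11: window 'd' -> no
Total matches: 4

4


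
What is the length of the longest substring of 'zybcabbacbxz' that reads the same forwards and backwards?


Scanning 'zybcabbacbxz' for palindromic substrings.
Substring at positions 2-9: 'bcabbacb'.
Check: reverse('bcabbacb') = 'bcabbacb' -> palindrome confirmed.
Neighbouring characters ('y' / 'x') break symmetry, so it cannot extend further.
No longer palindromic substring exists; longest length = 8

8


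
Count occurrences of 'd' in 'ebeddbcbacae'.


Scanning 'ebeddbcbacae' for 'd':
  Position 3: 'd' -> MATCH (count: 1)
  Position 4: 'd' -> MATCH (count: 2)
Total occurrences of 'd': 2

2


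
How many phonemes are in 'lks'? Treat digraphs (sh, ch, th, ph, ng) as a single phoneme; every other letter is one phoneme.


Parsing 'lks' greedily, digraphs first:
  'l' -> consonant phoneme (phonemes so far: 1)
  'k' -> consonant phoneme (phonemes so far: 2)
  's' -> consonant phoneme (phonemes so far: 3)
Total phonemes: 3

3


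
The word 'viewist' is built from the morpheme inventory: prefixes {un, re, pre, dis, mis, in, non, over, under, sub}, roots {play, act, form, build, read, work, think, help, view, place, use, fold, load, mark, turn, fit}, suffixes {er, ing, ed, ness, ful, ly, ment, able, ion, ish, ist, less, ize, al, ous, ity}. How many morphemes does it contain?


Segmenting 'viewist' against the inventory:
  'view' -> root (morpheme 1)
  'ist' -> suffix (morpheme 2)
Total morphemes: 2

2


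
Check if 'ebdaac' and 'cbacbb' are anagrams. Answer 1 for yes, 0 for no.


Sort characters of 'ebdaac': 'aabcde'
Sort characters of 'cbacbb': 'abbbcc'
Sorted forms differ -> they are NOT anagrams
Result: 0

0


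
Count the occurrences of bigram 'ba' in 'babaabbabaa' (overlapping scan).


Scanning 'babaabbabaa' for bigram 'ba':
  Position 0: 'ba' -> MATCH
  Position 1: 'ab' -> no
  Position 2: 'ba' -> MATCH
  Position 3: 'aa' -> no
  Position 4: 'ab' -> no
  Position 5: 'bb' -> no
  Position 6: 'ba' -> MATCH
  Position 7: 'ab' -> no
  Position 8: 'ba' -> MATCH
  Position 9: 'aa' -> no
Total matches: 4

4


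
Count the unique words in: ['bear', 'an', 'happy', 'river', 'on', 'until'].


Listing all tokens and tracking unique types:
  Token 1: 'bear' -> NEW (unique so far: 1)
  Token 2: 'an' -> NEW (unique so far: 2)
  Token 3: 'happy' -> NEW (unique so far: 3)
  Token 4: 'river' -> NEW (unique so far: 4)
  Token 5: 'on' -> NEW (unique so far: 5)
  Token 6: 'until' -> NEW (unique so far: 6)
Unique types: ('an', 'bear', 'happy', 'on', 'river', 'until')
Vocabulary size: 6

6


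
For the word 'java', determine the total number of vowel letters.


Scanning each character of 'java':
  Position 1: 'j' -> consonant (running count: 0)
  Position 2: 'a' -> vowel (running count: 1)
  Position 3: 'v' -> consonant (running count: 1)
  Position 4: 'a' -> vowel (running count: 2)
Total vowels: 2

2


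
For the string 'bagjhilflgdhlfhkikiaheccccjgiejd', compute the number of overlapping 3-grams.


String 'bagjhilflgdhlfhkikiaheccccjgiejd' has length L = 32.
Number of overlapping n-grams = L - n + 1
Substituting: 32 - 3 + 1 = 30

30


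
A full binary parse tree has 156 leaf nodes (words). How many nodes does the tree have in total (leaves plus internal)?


Leaf nodes (terminals): 156
Internal nodes = n - 1 = 156 - 1 = 155
Total = leaves + internal = 156 + 155 = 311

311


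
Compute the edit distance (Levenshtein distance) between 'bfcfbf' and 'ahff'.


Building DP table for s1='bfcfbf' (len 6) and s2='ahff' (len 4):
       a  h  f  f
    0  1  2  3  4
  b 1  1  2  3  4
  f 2  2  2  2  3
  c 3  3  3  3  3
  f 4  4  4  3  3
  b 5  5  5  4  4
  f 6  6  6  5  4
Edit distance = dp[6][4] = 4

4


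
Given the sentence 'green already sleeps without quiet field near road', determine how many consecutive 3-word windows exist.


Word trigrams from [8] words:
  Trigram 1: (green already sleeps)
  Trigram 2: (already sleeps without)
  Trigram 3: (sleeps without quiet)
  Trigram 4: (without quiet field)
  Trigram 5: (quiet field near)
  Trigram 6: (field near road)
Total word trigrams: 8 - 2 = 6

6


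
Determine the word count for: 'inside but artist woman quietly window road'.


Counting words by splitting on spaces:
  Word 1: 'inside'
  Word 2: 'but'
  Word 3: 'artist'
  Word 4: 'woman'
  Word 5: 'quietly'
  Word 6: 'window'
  Word 7: 'road'
Total words: 7

7


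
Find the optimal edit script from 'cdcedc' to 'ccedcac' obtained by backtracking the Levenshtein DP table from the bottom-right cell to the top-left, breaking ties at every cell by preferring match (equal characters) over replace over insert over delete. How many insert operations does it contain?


Edit distance = 3. Backtracking from cell (6, 7) with preference match > replace > insert > delete,
then listing the resulting alignment 'cdcedc' -> 'ccedcac' left to right:
  Step 1: keep 'c'
  Step 2: delete 'd'
  Step 3: keep 'c'
  Step 4: keep 'e'
  Step 5: keep 'd'
  Step 6: insert 'c' [insertion #1]
  Step 7: insert 'a' [insertion #2]
  Step 8: keep 'c'
Total insertions: 2

2


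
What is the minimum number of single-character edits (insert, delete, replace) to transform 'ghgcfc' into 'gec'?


Building DP table for s1='ghgcfc' (len 6) and s2='gec' (len 3):
       g  e  c
    0  1  2  3
  g 1  0  1  2
  h 2  1  1  2
  g 3  2  2  2
  c 4  3  3  2
  f 5  4  4  3
  c 6  5  5  4
Edit distance = dp[6][3] = 4

4


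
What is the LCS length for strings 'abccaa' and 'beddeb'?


DP table for LCS of 'abccaa' and 'beddeb':
       b  e  d  d  e  b
    0  0  0  0  0  0  0
  a 0  0  0  0  0  0  0
  b 0  1  1  1  1  1  1
  c 0  1  1  1  1  1  1
  c 0  1  1  1  1  1  1
  a 0  1  1  1  1  1  1
  a 0  1  1  1  1  1  1
LCS: 'b'
LCS length = 1

1


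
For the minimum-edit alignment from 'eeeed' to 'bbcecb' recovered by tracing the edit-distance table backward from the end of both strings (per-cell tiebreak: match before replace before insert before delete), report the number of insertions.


Edit distance = 5. Backtracking from cell (5, 6) with preference match > replace > insert > delete,
then listing the resulting alignment 'eeeed' -> 'bbcecb' left to right:
  Step 1: insert 'b' [insertion #1]
  Step 2: replace e->b
  Step 3: replace e->c
  Step 4: keep 'e'
  Step 5: replace e->c
  Step 6: replace d->b
Total insertions: 1

1


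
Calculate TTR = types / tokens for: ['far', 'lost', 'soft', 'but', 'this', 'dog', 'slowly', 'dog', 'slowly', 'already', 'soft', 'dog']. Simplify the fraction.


Tokens: 12
Unique types: ('already', 'but', 'dog', 'far', 'lost', 'slowly', 'soft', 'this') = 8
TTR = 8/12
Simplify: divide both by 4 -> 2/3
TTR = 2/3

2/3


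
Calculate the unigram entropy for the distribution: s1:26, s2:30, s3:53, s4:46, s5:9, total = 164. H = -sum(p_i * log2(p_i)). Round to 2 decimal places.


Computing entropy H = -sum(p_i * log2(p_i)):
  s1: p = 26/164 = 0.1585, -p*log2(p) = 0.4212
  s2: p = 30/164 = 0.1829, -p*log2(p) = 0.4483
  s3: p = 53/164 = 0.3232, -p*log2(p) = 0.5266
  s4: p = 46/164 = 0.2805, -p*log2(p) = 0.5144
  s5: p = 9/164 = 0.0549, -p*log2(p) = 0.2298
H = sum of terms = 2.1403
Rounded to 2 decimals: 2.14

2.14


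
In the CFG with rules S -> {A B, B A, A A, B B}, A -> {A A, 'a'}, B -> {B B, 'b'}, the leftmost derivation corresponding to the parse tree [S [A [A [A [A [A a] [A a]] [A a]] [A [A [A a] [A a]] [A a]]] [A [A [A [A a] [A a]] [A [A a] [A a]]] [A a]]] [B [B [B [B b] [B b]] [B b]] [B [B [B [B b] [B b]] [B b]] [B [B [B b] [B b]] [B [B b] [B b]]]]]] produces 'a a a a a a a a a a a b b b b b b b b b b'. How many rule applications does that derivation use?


Every bracketed nonterminal node [X ...] in the tree is produced by exactly one rule application.
Reading the tree off as a leftmost derivation:
  Step 1: S  =>  A B   (applied S -> A B)
  Step 2: A B  =>  A A B   (applied A -> A A)
  Step 3: A A B  =>  A A A B   (applied A -> A A)
  Step 4: A A A B  =>  A A A A B   (applied A -> A A)
  Step 5: A A A A B  =>  A A A A A B   (applied A -> A A)
  Step 6: A A A A A B  =>  a A A A A B   (applied A -> a)
  Step 7: a A A A A B  =>  a a A A A B   (applied A -> a)
  Step 8: a a A A A B  =>  a a a A A B   (applied A -> a)
  Step 9: a a a A A B  =>  a a a A A A B   (applied A -> A A)
  Step 10: a a a A A A B  =>  a a a A A A A B   (applied A -> A A)
  Step 11: a a a A A A A B  =>  a a a a A A A B   (applied A -> a)
  Step 12: a a a a A A A B  =>  a a a a a A A B   (applied A -> a)
  Step 13: a a a a a A A B  =>  a a a a a a A B   (applied A -> a)
  Step 14: a a a a a a A B  =>  a a a a a a A A B   (applied A -> A A)
  Step 15: a a a a a a A A B  =>  a a a a a a A A A B   (applied A -> A A)
  Step 16: a a a a a a A A A B  =>  a a a a a a A A A A B   (applied A -> A A)
  Step 17: a a a a a a A A A A B  =>  a a a a a a a A A A B   (applied A -> a)
  Step 18: a a a a a a a A A A B  =>  a a a a a a a a A A B   (applied A -> a)
  Step 19: a a a a a a a a A A B  =>  a a a a a a a a A A A B   (applied A -> A A)
  Step 20: a a a a a a a a A A A B  =>  a a a a a a a a a A A B   (applied A -> a)
  Step 21: a a a a a a a a a A A B  =>  a a a a a a a a a a A B   (applied A -> a)
  Step 22: a a a a a a a a a a A B  =>  a a a a a a a a a a a B   (applied A -> a)
  Step 23: a a a a a a a a a a a B  =>  a a a a a a a a a a a B B   (applied B -> B B)
  Step 24: a a a a a a a a a a a B B  =>  a a a a a a a a a a a B B B   (applied B -> B B)
  Step 25: a a a a a a a a a a a B B B  =>  a a a a a a a a a a a B B B B   (applied B -> B B)
  Step 26: a a a a a a a a a a a B B B B  =>  a a a a a a a a a a a b B B B   (applied B -> b)
  Step 27: a a a a a a a a a a a b B B B  =>  a a a a a a a a a a a b b B B   (applied B -> b)
  Step 28: a a a a a a a a a a a b b B B  =>  a a a a a a a a a a a b b b B   (applied B -> b)
  Step 29: a a a a a a a a a a a b b b B  =>  a a a a a a a a a a a b b b B B   (applied B -> B B)
  Step 30: a a a a a a a a a a a b b b B B  =>  a a a a a a a a a a a b b b B B B   (applied B -> B B)
  Step 31: a a a a a a a a a a a b b b B B B  =>  a a a a a a a a a a a b b b B B B B   (applied B -> B B)
  Step 32: a a a a a a a a a a a b b b B B B B  =>  a a a a a a a a a a a b b b b B B B   (applied B -> b)
  Step 33: a a a a a a a a a a a b b b b B B B  =>  a a a a a a a a a a a b b b b b B B   (applied B -> b)
  Step 34: a a a a a a a a a a a b b b b b B B  =>  a a a a a a a a a a a b b b b b b B   (applied B -> b)
  Step 35: a a a a a a a a a a a b b b b b b B  =>  a a a a a a a a a a a b b b b b b B B   (applied B -> B B)
  Step 36: a a a a a a a a a a a b b b b b b B B  =>  a a a a a a a a a a a b b b b b b B B B   (applied B -> B B)
  Step 37: a a a a a a a a a a a b b b b b b B B B  =>  a a a a a a a a a a a b b b b b b b B B   (applied B -> b)
  Step 38: a a a a a a a a a a a b b b b b b b B B  =>  a a a a a a a a a a a b b b b b b b b B   (applied B -> b)
  Step 39: a a a a a a a a a a a b b b b b b b b B  =>  a a a a a a a a a a a b b b b b b b b B B   (applied B -> B B)
  Step 40: a a a a a a a a a a a b b b b b b b b B B  =>  a a a a a a a a a a a b b b b b b b b b B   (applied B -> b)
  Step 41: a a a a a a a a a a a b b b b b b b b b B  =>  a a a a a a a a a a a b b b b b b b b b b   (applied B -> b)
Final yield: a a a a a a a a a a a b b b b b b b b b b
Total rewrite steps: 41

41


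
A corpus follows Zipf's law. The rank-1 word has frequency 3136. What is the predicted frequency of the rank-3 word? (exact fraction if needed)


Zipf's law: freq(rank) = f1 / rank
f1 = 3136, rank = 3
freq = 3136 / 3
GCD(3136, 3) = 1
Simplified: 3136/3

3136/3


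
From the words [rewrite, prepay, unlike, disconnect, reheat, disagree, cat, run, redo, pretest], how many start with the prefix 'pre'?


Checking each word for prefix 'pre':
  'rewrite' -> no (count: 0)
  'prepay' -> YES, starts with 'pre' (count: 1)
  'unlike' -> no (count: 1)
  'disconnect' -> no (count: 1)
  'reheat' -> no (count: 1)
  'disagree' -> no (count: 1)
  'cat' -> no (count: 1)
  'run' -> no (count: 1)
  'redo' -> no (count: 1)
  'pretest' -> YES, starts with 'pre' (count: 2)
Total with prefix 'pre': 2

2


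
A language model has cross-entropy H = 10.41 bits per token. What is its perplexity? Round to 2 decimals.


Perplexity formula: PP = 2^H
H = 10.41
PP = 2^10.41
Decompose: 2^10.41 = 2^10 * 2^0.41
2^10 = 1024, 2^0.41 ~ 1.3286858
PP ~ 1024 * 1.3286858 = 1360.5742592
Rounded to 2 decimals: 1360.57

1360.57


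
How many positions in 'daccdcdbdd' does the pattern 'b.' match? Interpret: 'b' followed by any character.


Pattern: b. means 'b' followed by any character.
Scanning 'daccdcdbdd' position-by-position:
  Pos 0: window 'da' -> no
  Pos 1: window 'ac' -> no
  Pos 2: window 'cc' -> no
  Pos 3: window 'cd' -> no
  Pos 4: window 'dc' -> no
  Pos 5: window 'cd' -> no
  Pos 6: window 'db' -> no
  Pos 7: window 'bd' -> MATCH
  Pos 8: window 'dd' -> no
  Pos 9: window 'd' -> no
Total matches: 1

1


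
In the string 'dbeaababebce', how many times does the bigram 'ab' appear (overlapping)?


Scanning 'dbeaababebce' for bigram 'ab':
  Position 0: 'db' -> no
  Position 1: 'be' -> no
  Position 2: 'ea' -> no
  Position 3: 'aa' -> no
  Position 4: 'ab' -> MATCH
  Position 5: 'ba' -> no
  Position 6: 'ab' -> MATCH
  Position 7: 'be' -> no
  Position 8: 'eb' -> no
  Position 9: 'bc' -> no
  Position 10: 'ce' -> no
Total matches: 2

2


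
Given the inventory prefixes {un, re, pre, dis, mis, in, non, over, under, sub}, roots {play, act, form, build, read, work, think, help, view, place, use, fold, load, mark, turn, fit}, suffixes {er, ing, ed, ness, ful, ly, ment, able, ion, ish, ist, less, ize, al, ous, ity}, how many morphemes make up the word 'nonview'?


Segmenting 'nonview' against the inventory:
  'non' -> prefix (morpheme 1)
  'view' -> root (morpheme 2)
Total morphemes: 2

2


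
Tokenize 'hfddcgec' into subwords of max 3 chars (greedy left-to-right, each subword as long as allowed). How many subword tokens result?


'hfddcgec' has 8 characters.
Chunking with max size 3:
  Chunk 1: 'hfd' (positions 0-2)
  Chunk 2: 'dcg' (positions 3-5)
  Chunk 3: 'ec' (positions 6-7)
Total chunks: ceil(8 / 3) = 3

3


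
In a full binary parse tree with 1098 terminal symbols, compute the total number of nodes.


Leaf nodes (terminals): 1098
Internal nodes = n - 1 = 1098 - 1 = 1097
Total = leaves + internal = 1098 + 1097 = 2195

2195


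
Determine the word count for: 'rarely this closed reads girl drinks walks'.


Counting words by splitting on spaces:
  Word 1: 'rarely'
  Word 2: 'this'
  Word 3: 'closed'
  Word 4: 'reads'
  Word 5: 'girl'
  Word 6: 'drinks'
  Word 7: 'walks'
Total words: 7

7


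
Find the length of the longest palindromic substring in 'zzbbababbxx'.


Scanning 'zzbbababbxx' for palindromic substrings.
Substring at positions 2-8: 'bbababb'.
Check: reverse('bbababb') = 'bbababb' -> palindrome confirmed.
Neighbouring characters ('z' / 'x') break symmetry, so it cannot extend further.
No longer palindromic substring exists; longest length = 7

7


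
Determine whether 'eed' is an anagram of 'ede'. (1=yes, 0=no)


Sort characters of 'eed': 'dee'
Sort characters of 'ede': 'dee'
Sorted forms match -> they ARE anagrams
Result: 1

1


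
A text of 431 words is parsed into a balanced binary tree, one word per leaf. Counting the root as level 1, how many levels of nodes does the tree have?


In a balanced binary tree with n leaves the deepest leaf is ceil(log2(n)) edges below the root,
so counting node levels inclusive of root and leaves gives ceil(log2(n)) + 1 levels.
log2(431) = 8.7515
ceil(8.7515) = 9
levels = 9 + 1 = 10

10


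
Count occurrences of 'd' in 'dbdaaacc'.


Scanning 'dbdaaacc' for 'd':
  Position 0: 'd' -> MATCH (count: 1)
  Position 2: 'd' -> MATCH (count: 2)
Total occurrences of 'd': 2

2


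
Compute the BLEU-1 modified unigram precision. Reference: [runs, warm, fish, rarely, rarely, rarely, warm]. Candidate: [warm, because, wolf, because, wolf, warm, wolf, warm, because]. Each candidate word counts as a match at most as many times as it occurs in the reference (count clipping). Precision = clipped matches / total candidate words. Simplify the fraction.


Reference word counts: {'fish': 1, 'rarely': 3, 'runs': 1, 'warm': 2}
Checking each candidate word (with clipping):
  'warm' -> in reference (ref count 2, used 1/2) -> match (matches: 1)
  'because' -> not in reference -> no match (matches: 1)
  'wolf' -> not in reference -> no match (matches: 1)
  'because' -> not in reference -> no match (matches: 1)
  'wolf' -> not in reference -> no match (matches: 1)
  'warm' -> in reference (ref count 2, used 2/2) -> match (matches: 2)
  'wolf' -> not in reference -> no match (matches: 2)
  'warm' -> ref count 2 already used up (2/2) -> clipped, no match (matches: 2)
  'because' -> not in reference -> no match (matches: 2)
Clipped matches: 2, Candidate length: 9
Precision = 2/9

2/9


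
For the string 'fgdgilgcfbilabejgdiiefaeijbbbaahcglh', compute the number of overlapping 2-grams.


String 'fgdgilgcfbilabejgdiiefaeijbbbaahcglh' has length L = 36.
Number of overlapping n-grams = L - n + 1
Substituting: 36 - 2 + 1 = 35

35


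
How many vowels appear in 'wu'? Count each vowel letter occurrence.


Scanning each character of 'wu':
  Position 1: 'w' -> consonant (running count: 0)
  Position 2: 'u' -> vowel (running count: 1)
Total vowels: 1

1


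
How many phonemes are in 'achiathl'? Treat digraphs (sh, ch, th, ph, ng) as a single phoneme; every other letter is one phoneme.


Parsing 'achiathl' greedily, digraphs first:
  'a' -> vowel phoneme (phonemes so far: 1)
  'ch' -> digraph (1 consonant phoneme) (phonemes so far: 2)
  'i' -> vowel phoneme (phonemes so far: 3)
  'a' -> vowel phoneme (phonemes so far: 4)
  'th' -> digraph (1 consonant phoneme) (phonemes so far: 5)
  'l' -> consonant phoneme (phonemes so far: 6)
Total phonemes: 6

6


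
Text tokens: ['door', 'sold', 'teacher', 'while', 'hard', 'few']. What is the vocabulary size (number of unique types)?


Listing all tokens and tracking unique types:
  Token 1: 'door' -> NEW (unique so far: 1)
  Token 2: 'sold' -> NEW (unique so far: 2)
  Token 3: 'teacher' -> NEW (unique so far: 3)
  Token 4: 'while' -> NEW (unique so far: 4)
  Token 5: 'hard' -> NEW (unique so far: 5)
  Token 6: 'few' -> NEW (unique so far: 6)
Unique types: ('door', 'few', 'hard', 'sold', 'teacher', 'while')
Vocabulary size: 6

6


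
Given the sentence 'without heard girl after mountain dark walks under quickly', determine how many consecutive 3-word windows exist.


Word trigrams from [9] words:
  Trigram 1: (without heard girl)
  Trigram 2: (heard girl after)
  Trigram 3: (girl after mountain)
  Trigram 4: (after mountain dark)
  Trigram 5: (mountain dark walks)
  Trigram 6: (dark walks under)
  Trigram 7: (walks under quickly)
Total word trigrams: 9 - 2 = 7

7


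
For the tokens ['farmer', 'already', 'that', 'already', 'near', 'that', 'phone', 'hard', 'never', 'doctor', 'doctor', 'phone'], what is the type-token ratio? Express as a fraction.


Tokens: 12
Unique types: ('already', 'doctor', 'farmer', 'hard', 'near', 'never', 'phone', 'that') = 8
TTR = 8/12
Simplify: divide both by 4 -> 2/3
TTR = 2/3

2/3


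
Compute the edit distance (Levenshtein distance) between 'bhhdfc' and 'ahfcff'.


Building DP table for s1='bhhdfc' (len 6) and s2='ahfcff' (len 6):
       a  h  f  c  f  f
    0  1  2  3  4  5  6
  b 1  1  2  3  4  5  6
  h 2  2  1  2  3  4  5
  h 3  3  2  2  3  4  5
  d 4  4  3  3  3  4  5
  f 5  5  4  3  4  3  4
  c 6  6  5  4  3  4  4
Edit distance = dp[6][6] = 4

4


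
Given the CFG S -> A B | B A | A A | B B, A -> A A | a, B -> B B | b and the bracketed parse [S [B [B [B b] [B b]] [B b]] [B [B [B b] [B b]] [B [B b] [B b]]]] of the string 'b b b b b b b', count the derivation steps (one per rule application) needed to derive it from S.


Every bracketed nonterminal node [X ...] in the tree is produced by exactly one rule application.
Reading the tree off as a leftmost derivation:
  Step 1: S  =>  B B   (applied S -> B B)
  Step 2: B B  =>  B B B   (applied B -> B B)
  Step 3: B B B  =>  B B B B   (applied B -> B B)
  Step 4: B B B B  =>  b B B B   (applied B -> b)
  Step 5: b B B B  =>  b b B B   (applied B -> b)
  Step 6: b b B B  =>  b b b B   (applied B -> b)
  Step 7: b b b B  =>  b b b B B   (applied B -> B B)
  Step 8: b b b B B  =>  b b b B B B   (applied B -> B B)
  Step 9: b b b B B B  =>  b b b b B B   (applied B -> b)
  Step 10: b b b b B B  =>  b b b b b B   (applied B -> b)
  Step 11: b b b b b B  =>  b b b b b B B   (applied B -> B B)
  Step 12: b b b b b B B  =>  b b b b b b B   (applied B -> b)
  Step 13: b b b b b b B  =>  b b b b b b b   (applied B -> b)
Final yield: b b b b b b b
Total rewrite steps: 13

13


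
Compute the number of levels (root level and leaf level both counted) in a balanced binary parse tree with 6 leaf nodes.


In a balanced binary tree with n leaves the deepest leaf is ceil(log2(n)) edges below the root,
so counting node levels inclusive of root and leaves gives ceil(log2(n)) + 1 levels.
log2(6) = 2.5850
ceil(2.5850) = 3
levels = 3 + 1 = 4

4


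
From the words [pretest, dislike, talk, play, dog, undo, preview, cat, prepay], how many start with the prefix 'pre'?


Checking each word for prefix 'pre':
  'pretest' -> YES, starts with 'pre' (count: 1)
  'dislike' -> no (count: 1)
  'talk' -> no (count: 1)
  'play' -> no (count: 1)
  'dog' -> no (count: 1)
  'undo' -> no (count: 1)
  'preview' -> YES, starts with 'pre' (count: 2)
  'cat' -> no (count: 2)
  'prepay' -> YES, starts with 'pre' (count: 3)
Total with prefix 'pre': 3

3


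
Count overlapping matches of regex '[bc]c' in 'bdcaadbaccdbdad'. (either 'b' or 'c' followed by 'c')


Pattern: [bc]c means either 'b' or 'c' followed by 'c'.
Scanning 'bdcaadbaccdbdad' position-by-position:
  Pos 0: window 'bd' -> no
  Pos 1: window 'dc' -> no
  Pos 2: window 'ca' -> no
  Pos 3: window 'aa' -> no
  Pos 4: window 'ad' -> no
  Pos 5: window 'db' -> no
  Pos 6: window 'ba' -> no
  Pos 7: window 'ac' -> no
  Pos 8: window 'cc' -> MATCH
  Pos 9: window 'cd' -> no
  Pos 10: window 'db' -> no
  Pos 11: window 'bd' -> no
  Pos 12: window 'da' -> no
  Pos 13: window 'ad' -> no
  Pos 14: window 'd' -> no
Total matches: 1

1


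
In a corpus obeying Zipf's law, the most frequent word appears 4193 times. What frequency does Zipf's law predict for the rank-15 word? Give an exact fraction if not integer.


Zipf's law: freq(rank) = f1 / rank
f1 = 4193, rank = 15
freq = 4193 / 15
GCD(4193, 15) = 1
Simplified: 4193/15

4193/15


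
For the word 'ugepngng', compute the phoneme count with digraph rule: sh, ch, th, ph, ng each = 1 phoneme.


Parsing 'ugepngng' greedily, digraphs first:
  'u' -> vowel phoneme (phonemes so far: 1)
  'g' -> consonant phoneme (phonemes so far: 2)
  'e' -> vowel phoneme (phonemes so far: 3)
  'p' -> consonant phoneme (phonemes so far: 4)
  'ng' -> digraph (1 consonant phoneme) (phonemes so far: 5)
  'ng' -> digraph (1 consonant phoneme) (phonemes so far: 6)
Total phonemes: 6

6


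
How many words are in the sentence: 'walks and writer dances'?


Counting words by splitting on spaces:
  Word 1: 'walks'
  Word 2: 'and'
  Word 3: 'writer'
  Word 4: 'dances'
Total words: 4

4


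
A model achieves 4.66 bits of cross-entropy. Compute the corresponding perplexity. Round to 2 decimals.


Perplexity formula: PP = 2^H
H = 4.66
PP = 2^4.66
Decompose: 2^4.66 = 2^4 * 2^0.66
2^4 = 16, 2^0.66 ~ 1.5800826
PP ~ 16 * 1.5800826 = 25.2813216
Rounded to 2 decimals: 25.28

25.28


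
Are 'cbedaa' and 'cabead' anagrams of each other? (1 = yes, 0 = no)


Sort characters of 'cbedaa': 'aabcde'
Sort characters of 'cabead': 'aabcde'
Sorted forms match -> they ARE anagrams
Result: 1

1


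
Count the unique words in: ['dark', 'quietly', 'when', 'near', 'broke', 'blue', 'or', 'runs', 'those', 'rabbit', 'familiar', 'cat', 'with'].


Listing all tokens and tracking unique types:
  Token 1: 'dark' -> NEW (unique so far: 1)
  Token 2: 'quietly' -> NEW (unique so far: 2)
  Token 3: 'when' -> NEW (unique so far: 3)
  Token 4: 'near' -> NEW (unique so far: 4)
  Token 5: 'broke' -> NEW (unique so far: 5)
  Token 6: 'blue' -> NEW (unique so far: 6)
  Token 7: 'or' -> NEW (unique so far: 7)
  Token 8: 'runs' -> NEW (unique so far: 8)
  Token 9: 'those' -> NEW (unique so far: 9)
  Token 10: 'rabbit' -> NEW (unique so far: 10)
  Token 11: 'familiar' -> NEW (unique so far: 11)
  Token 12: 'cat' -> NEW (unique so far: 12)
  Token 13: 'with' -> NEW (unique so far: 13)
Unique types: ('blue', 'broke', 'cat', 'dark', 'familiar', 'near', 'or', 'quietly', 'rabbit', 'runs', 'those', 'when', 'with')
Vocabulary size: 13

13


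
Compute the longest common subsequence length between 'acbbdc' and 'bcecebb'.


DP table for LCS of 'acbbdc' and 'bcecebb':
       b  c  e  c  e  b  b
    0  0  0  0  0  0  0  0
  a 0  0  0  0  0  0  0  0
  c 0  0  1  1  1  1  1  1
  b 0  1  1  1  1  1  2  2
  b 0  1  1  1  1  1  2  3
  d 0  1  1  1  1  1  2  3
  c 0  1  2  2  2  2  2  3
LCS: 'cbb'
LCS length = 3

3


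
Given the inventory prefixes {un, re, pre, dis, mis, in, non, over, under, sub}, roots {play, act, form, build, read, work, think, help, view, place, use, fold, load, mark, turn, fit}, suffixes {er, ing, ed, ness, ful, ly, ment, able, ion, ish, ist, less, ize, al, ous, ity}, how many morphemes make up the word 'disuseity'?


Segmenting 'disuseity' against the inventory:
  'dis' -> prefix (morpheme 1)
  'use' -> root (morpheme 2)
  'ity' -> suffix (morpheme 3)
Total morphemes: 3

3


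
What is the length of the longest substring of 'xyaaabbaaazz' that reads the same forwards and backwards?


Scanning 'xyaaabbaaazz' for palindromic substrings.
Substring at positions 2-9: 'aaabbaaa'.
Check: reverse('aaabbaaa') = 'aaabbaaa' -> palindrome confirmed.
Neighbouring characters ('y' / 'z') break symmetry, so it cannot extend further.
No longer palindromic substring exists; longest length = 8

8


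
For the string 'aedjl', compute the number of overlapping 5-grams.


String 'aedjl' has length L = 5.
Number of overlapping n-grams = L - n + 1
Substituting: 5 - 5 + 1 = 1

1


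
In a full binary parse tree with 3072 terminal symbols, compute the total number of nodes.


Leaf nodes (terminals): 3072
Internal nodes = n - 1 = 3072 - 1 = 3071
Total = leaves + internal = 3072 + 3071 = 6143

6143


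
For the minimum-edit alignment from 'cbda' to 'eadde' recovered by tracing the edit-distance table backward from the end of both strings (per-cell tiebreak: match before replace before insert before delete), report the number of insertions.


Edit distance = 4. Backtracking from cell (4, 5) with preference match > replace > insert > delete,
then listing the resulting alignment 'cbda' -> 'eadde' left to right:
  Step 1: insert 'e' [insertion #1]
  Step 2: replace c->a
  Step 3: replace b->d
  Step 4: keep 'd'
  Step 5: replace a->e
Total insertions: 1

1


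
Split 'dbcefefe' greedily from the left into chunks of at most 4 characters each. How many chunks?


'dbcefefe' has 8 characters.
Chunking with max size 4:
  Chunk 1: 'dbce' (positions 0-3)
  Chunk 2: 'fefe' (positions 4-7)
Total chunks: ceil(8 / 4) = 2

2


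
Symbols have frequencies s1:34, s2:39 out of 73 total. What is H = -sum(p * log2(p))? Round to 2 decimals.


Computing entropy H = -sum(p_i * log2(p_i)):
  s1: p = 34/73 = 0.4658, -p*log2(p) = 0.5134
  s2: p = 39/73 = 0.5342, -p*log2(p) = 0.4832
H = sum of terms = 0.9966
Rounded to 2 decimals: 1.00

1.00
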